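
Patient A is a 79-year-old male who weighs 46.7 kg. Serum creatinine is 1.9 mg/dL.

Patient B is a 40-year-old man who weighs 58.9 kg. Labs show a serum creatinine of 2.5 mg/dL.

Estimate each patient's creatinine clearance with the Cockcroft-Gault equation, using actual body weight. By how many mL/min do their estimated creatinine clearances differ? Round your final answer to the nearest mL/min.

Patient A: CrCl = (140 − 79) × 46.7 / (72 × 1.9) = 2848.7 / 136.80 ≈ 20.8 mL/min
Patient B: CrCl = (140 − 40) × 58.9 / (72 × 2.5) = 5890.0 / 180.00 ≈ 32.7 mL/min
|20.8 − 32.7| = 11.9 mL/min

12 mL/min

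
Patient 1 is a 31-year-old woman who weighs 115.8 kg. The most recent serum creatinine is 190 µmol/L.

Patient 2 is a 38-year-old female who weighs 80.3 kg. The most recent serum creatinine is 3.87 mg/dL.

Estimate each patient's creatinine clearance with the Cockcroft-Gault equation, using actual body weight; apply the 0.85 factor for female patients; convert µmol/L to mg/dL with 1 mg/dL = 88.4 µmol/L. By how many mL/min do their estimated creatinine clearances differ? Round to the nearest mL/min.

Patient 1: SCr = 190 / 88.4 = 2.149 mg/dL
Patient 1: CrCl = (140 − 31) × 115.8 / (72 × 2.149) × 0.85 = 12622.2 / 154.73 × 0.85 ≈ 69.3 mL/min
Patient 2: CrCl = (140 − 38) × 80.3 / (72 × 3.87) × 0.85 = 8190.6 / 278.64 × 0.85 ≈ 25.0 mL/min
|69.3 − 25.0| = 44.3 mL/min

44 mL/min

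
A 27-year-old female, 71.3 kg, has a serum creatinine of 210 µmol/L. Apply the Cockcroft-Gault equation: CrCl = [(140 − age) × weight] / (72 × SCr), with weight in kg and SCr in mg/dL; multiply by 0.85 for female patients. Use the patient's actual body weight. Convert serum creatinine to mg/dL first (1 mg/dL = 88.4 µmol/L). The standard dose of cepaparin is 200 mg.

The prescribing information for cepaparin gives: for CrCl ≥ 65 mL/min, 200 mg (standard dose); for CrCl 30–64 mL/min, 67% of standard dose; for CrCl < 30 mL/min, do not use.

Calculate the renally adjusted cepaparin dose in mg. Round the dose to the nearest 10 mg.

130 mg

SCr = 210 / 88.4 = 2.376 mg/dL
CrCl = (140 − 27) × 71.3 / (72 × 2.376) × 0.85 = 8056.9 / 171.07 × 0.85 ≈ 40.0 mL/min
CrCl ≈ 40 mL/min → bracket 30–64 mL/min.
67% of 200 mg = 134 mg → 130 mg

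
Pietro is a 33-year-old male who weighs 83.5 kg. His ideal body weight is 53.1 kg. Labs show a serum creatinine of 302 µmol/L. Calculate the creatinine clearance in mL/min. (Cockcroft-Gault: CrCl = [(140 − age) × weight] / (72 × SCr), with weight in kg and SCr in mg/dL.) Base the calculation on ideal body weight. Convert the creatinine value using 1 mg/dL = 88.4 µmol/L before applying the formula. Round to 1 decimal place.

23.1 mL/min

SCr = 302 / 88.4 = 3.416 mg/dL
CrCl = (140 − 33) × 53.1 / (72 × 3.416) = 5681.7 / 245.95 ≈ 23.1 mL/min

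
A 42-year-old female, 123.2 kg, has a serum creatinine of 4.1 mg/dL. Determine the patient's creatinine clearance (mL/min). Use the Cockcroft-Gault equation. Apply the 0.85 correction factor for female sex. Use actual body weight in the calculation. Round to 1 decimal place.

34.8 mL/min

CrCl = (140 − 42) × 123.2 / (72 × 4.1) × 0.85 = 12073.6 / 295.20 × 0.85 ≈ 34.8 mL/min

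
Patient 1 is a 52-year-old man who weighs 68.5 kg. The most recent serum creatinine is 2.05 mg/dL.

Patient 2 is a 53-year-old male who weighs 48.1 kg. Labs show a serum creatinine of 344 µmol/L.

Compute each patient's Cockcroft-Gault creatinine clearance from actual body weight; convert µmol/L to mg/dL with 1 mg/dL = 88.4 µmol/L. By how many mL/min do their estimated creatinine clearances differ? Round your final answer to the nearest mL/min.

26 mL/min

Patient 1: CrCl = (140 − 52) × 68.5 / (72 × 2.05) = 6028.0 / 147.60 ≈ 40.8 mL/min
Patient 2: SCr = 344 / 88.4 = 3.891 mg/dL
Patient 2: CrCl = (140 − 53) × 48.1 / (72 × 3.891) = 4184.7 / 280.15 ≈ 14.9 mL/min
|40.8 − 14.9| = 25.9 mL/min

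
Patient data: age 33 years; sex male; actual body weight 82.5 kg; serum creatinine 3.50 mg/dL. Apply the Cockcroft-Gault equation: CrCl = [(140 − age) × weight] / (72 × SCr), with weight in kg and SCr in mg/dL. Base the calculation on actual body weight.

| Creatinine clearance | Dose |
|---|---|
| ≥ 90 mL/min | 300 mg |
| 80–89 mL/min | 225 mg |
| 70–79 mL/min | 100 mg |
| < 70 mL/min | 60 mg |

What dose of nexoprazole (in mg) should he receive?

60 mg

CrCl = (140 − 33) × 82.5 / (72 × 3.5) = 8827.5 / 252.00 ≈ 35.0 mL/min
CrCl ≈ 35 mL/min → bracket < 70 mL/min.
Dose for this bracket: 60 mg.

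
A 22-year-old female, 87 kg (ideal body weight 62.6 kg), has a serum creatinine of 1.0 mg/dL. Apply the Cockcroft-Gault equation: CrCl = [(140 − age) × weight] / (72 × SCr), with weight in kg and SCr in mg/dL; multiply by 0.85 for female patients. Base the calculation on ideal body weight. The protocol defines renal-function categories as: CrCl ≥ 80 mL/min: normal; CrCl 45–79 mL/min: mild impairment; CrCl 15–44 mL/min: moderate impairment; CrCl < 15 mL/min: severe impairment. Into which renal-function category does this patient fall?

normal

CrCl = (140 − 22) × 62.6 / (72 × 1) × 0.85 = 7386.8 / 72.00 × 0.85 ≈ 87.2 mL/min
87 mL/min falls in the 'normal' range.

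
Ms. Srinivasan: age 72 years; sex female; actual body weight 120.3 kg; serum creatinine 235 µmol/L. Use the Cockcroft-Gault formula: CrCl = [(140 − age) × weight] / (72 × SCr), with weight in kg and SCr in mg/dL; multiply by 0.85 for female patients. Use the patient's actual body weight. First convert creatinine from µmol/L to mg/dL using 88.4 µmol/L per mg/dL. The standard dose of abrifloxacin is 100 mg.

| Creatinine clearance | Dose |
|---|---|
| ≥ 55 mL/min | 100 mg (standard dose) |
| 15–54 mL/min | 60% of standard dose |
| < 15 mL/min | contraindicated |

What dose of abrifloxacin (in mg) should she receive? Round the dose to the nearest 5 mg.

60 mg

SCr = 235 / 88.4 = 2.658 mg/dL
CrCl = (140 − 72) × 120.3 / (72 × 2.658) × 0.85 = 8180.4 / 191.38 × 0.85 ≈ 36.3 mL/min
CrCl ≈ 36 mL/min → bracket 15–54 mL/min.
60% of 100 mg = 60 mg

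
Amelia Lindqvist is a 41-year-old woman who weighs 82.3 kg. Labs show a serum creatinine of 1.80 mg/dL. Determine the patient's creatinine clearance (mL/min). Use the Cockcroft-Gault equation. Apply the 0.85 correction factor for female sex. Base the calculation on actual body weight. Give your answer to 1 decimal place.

53.4 mL/min

CrCl = (140 − 41) × 82.3 / (72 × 1.8) × 0.85 = 8147.7 / 129.60 × 0.85 ≈ 53.4 mL/min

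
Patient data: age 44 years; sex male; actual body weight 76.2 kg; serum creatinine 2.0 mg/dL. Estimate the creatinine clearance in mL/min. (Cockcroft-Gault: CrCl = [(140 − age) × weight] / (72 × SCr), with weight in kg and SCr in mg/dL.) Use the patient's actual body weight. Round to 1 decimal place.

CrCl = (140 − 44) × 76.2 / (72 × 2) = 7315.2 / 144.00 ≈ 50.8 mL/min

50.8 mL/min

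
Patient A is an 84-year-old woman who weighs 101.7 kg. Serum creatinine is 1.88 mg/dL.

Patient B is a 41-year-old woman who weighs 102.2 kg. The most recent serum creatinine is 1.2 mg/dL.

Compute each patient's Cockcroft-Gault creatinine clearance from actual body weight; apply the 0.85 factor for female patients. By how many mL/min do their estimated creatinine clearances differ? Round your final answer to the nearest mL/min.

Patient A: CrCl = (140 − 84) × 101.7 / (72 × 1.88) × 0.85 = 5695.2 / 135.36 × 0.85 ≈ 35.8 mL/min
Patient B: CrCl = (140 − 41) × 102.2 / (72 × 1.2) × 0.85 = 10117.8 / 86.40 × 0.85 ≈ 99.5 mL/min
|35.8 − 99.5| = 63.7 mL/min

64 mL/min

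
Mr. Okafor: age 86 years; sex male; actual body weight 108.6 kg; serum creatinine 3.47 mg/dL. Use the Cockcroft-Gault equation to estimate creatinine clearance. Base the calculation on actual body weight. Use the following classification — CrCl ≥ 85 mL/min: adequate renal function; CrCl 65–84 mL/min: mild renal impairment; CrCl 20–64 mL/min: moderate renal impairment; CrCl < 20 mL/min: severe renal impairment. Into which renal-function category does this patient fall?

moderate renal impairment

CrCl = (140 − 86) × 108.6 / (72 × 3.47) = 5864.4 / 249.84 ≈ 23.5 mL/min
23 mL/min falls in the 'moderate renal impairment' range.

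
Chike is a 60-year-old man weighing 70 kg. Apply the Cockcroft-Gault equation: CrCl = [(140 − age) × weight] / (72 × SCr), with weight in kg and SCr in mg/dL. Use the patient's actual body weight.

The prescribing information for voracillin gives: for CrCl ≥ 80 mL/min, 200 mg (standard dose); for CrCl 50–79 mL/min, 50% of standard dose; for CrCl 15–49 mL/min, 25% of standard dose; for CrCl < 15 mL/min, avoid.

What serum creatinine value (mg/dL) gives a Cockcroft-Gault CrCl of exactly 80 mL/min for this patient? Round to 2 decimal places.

Standard dose requires CrCl ≥ 80 mL/min.
Set (140 − 60) × 70 / (72 × SCr) = 80
SCr = (140 − 60) × 70 / (72 × 80) = 0.972 mg/dL

0.97 mg/dL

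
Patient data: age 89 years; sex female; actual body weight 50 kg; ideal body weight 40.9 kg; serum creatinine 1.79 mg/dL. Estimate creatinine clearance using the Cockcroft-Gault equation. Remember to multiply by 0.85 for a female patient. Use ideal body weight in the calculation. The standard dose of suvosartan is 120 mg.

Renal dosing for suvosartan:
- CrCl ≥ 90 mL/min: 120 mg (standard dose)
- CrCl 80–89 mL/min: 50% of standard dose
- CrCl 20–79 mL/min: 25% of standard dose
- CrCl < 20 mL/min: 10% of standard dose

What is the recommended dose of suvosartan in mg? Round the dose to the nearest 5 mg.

10 mg

CrCl = (140 − 89) × 40.9 / (72 × 1.79) × 0.85 = 2085.9 / 128.88 × 0.85 ≈ 13.8 mL/min
CrCl ≈ 14 mL/min → bracket < 20 mL/min.
10% of 120 mg = 12 mg → 10 mg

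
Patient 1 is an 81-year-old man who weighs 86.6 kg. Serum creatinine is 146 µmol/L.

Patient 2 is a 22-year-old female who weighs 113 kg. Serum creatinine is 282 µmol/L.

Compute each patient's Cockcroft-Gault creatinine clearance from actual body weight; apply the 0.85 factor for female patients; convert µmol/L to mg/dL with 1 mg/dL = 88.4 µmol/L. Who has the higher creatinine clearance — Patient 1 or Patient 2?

Patient 1: SCr = 146 / 88.4 = 1.652 mg/dL
Patient 1: CrCl = (140 − 81) × 86.6 / (72 × 1.652) = 5109.4 / 118.94 ≈ 43.0 mL/min
Patient 2: SCr = 282 / 88.4 = 3.19 mg/dL
Patient 2: CrCl = (140 − 22) × 113 / (72 × 3.19) × 0.85 = 13334.0 / 229.68 × 0.85 ≈ 49.3 mL/min
43.0 vs 49.3 mL/min → Patient 2 is higher.

Patient 2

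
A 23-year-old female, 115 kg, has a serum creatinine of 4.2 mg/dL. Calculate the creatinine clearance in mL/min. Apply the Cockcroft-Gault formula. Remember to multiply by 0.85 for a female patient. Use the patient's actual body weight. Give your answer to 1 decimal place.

37.8 mL/min

CrCl = (140 − 23) × 115 / (72 × 4.2) × 0.85 = 13455.0 / 302.40 × 0.85 ≈ 37.8 mL/min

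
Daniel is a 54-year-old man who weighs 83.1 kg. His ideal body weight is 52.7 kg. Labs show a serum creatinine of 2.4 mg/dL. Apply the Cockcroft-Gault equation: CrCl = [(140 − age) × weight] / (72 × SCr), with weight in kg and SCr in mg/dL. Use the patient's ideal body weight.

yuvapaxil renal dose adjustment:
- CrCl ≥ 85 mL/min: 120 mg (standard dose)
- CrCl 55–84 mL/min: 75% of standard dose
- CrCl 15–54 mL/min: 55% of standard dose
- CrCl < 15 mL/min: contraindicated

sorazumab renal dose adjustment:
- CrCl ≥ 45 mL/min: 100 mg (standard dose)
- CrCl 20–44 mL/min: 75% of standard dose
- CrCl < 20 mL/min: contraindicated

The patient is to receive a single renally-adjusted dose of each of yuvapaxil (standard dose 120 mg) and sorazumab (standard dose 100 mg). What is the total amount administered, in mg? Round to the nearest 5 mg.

140 mg

CrCl = (140 − 54) × 52.7 / (72 × 2.4) = 4532.2 / 172.80 ≈ 26.2 mL/min
CrCl ≈ 26 mL/min.
yuvapaxil: 15–54 mL/min → 55% of 120 mg = 66 mg.
sorazumab: 20–44 mL/min → 75% of 100 mg = 75 mg.
Total = 66 + 75 = 141 mg.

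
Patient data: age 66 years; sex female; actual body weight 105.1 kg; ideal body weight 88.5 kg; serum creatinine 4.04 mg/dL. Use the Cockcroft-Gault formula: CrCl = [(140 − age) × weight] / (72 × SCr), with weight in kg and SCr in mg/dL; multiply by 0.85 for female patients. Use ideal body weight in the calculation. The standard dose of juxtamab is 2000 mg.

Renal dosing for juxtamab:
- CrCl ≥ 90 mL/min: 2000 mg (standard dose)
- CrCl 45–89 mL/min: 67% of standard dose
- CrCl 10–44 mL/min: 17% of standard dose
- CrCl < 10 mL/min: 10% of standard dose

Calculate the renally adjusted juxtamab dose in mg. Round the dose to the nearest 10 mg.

CrCl = (140 − 66) × 88.5 / (72 × 4.04) × 0.85 = 6549.0 / 290.88 × 0.85 ≈ 19.1 mL/min
CrCl ≈ 19 mL/min → bracket 10–44 mL/min.
17% of 2000 mg = 340 mg

340 mg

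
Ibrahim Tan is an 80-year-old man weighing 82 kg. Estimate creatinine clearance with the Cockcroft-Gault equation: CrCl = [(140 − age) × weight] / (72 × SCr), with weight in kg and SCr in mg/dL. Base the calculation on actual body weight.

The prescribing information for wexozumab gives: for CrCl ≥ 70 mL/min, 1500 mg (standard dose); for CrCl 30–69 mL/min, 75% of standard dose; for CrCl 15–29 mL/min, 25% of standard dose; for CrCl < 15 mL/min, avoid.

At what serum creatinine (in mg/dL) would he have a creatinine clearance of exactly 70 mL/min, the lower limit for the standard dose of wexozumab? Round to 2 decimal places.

0.98 mg/dL

Standard dose requires CrCl ≥ 70 mL/min.
Set (140 − 80) × 82 / (72 × SCr) = 70
SCr = (140 − 80) × 82 / (72 × 70) = 0.976 mg/dL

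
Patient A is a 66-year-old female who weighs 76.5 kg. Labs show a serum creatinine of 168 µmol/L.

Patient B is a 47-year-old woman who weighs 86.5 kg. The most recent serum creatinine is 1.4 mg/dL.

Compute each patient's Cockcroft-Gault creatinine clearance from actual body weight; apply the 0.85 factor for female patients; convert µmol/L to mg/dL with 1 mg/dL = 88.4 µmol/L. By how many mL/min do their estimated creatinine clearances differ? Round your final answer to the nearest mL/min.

33 mL/min

Patient A: SCr = 168 / 88.4 = 1.9 mg/dL
Patient A: CrCl = (140 − 66) × 76.5 / (72 × 1.9) × 0.85 = 5661.0 / 136.80 × 0.85 ≈ 35.2 mL/min
Patient B: CrCl = (140 − 47) × 86.5 / (72 × 1.4) × 0.85 = 8044.5 / 100.80 × 0.85 ≈ 67.8 mL/min
|35.2 − 67.8| = 32.6 mL/min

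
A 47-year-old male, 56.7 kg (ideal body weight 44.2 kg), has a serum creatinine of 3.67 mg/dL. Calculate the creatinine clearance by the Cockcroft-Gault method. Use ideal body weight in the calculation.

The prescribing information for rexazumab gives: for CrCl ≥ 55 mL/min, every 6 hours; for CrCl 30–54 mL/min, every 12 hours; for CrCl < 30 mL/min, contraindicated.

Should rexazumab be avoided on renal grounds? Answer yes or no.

CrCl = (140 − 47) × 44.2 / (72 × 3.67) = 4110.6 / 264.24 ≈ 15.6 mL/min
CrCl ≈ 16 mL/min, which is < 30 mL/min.

yes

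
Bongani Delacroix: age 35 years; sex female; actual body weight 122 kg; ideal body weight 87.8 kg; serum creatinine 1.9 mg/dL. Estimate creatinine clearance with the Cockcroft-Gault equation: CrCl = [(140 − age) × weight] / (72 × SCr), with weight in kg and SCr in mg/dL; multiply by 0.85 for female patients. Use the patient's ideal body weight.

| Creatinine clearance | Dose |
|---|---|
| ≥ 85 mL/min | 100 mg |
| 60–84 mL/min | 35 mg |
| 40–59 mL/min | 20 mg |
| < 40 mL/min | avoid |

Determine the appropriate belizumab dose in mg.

20 mg

CrCl = (140 − 35) × 87.8 / (72 × 1.9) × 0.85 = 9219.0 / 136.80 × 0.85 ≈ 57.3 mL/min
CrCl ≈ 57 mL/min → bracket 40–59 mL/min.
Dose for this bracket: 20 mg.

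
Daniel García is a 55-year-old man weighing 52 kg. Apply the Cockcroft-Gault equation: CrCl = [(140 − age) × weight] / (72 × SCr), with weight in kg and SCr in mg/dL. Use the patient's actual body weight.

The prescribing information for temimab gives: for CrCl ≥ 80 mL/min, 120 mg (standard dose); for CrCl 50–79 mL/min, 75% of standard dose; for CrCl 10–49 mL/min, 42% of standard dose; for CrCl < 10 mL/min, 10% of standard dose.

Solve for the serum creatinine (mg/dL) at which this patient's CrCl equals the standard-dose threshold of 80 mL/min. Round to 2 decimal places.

0.77 mg/dL

Standard dose requires CrCl ≥ 80 mL/min.
Set (140 − 55) × 52 / (72 × SCr) = 80
SCr = (140 − 55) × 52 / (72 × 80) = 0.767 mg/dL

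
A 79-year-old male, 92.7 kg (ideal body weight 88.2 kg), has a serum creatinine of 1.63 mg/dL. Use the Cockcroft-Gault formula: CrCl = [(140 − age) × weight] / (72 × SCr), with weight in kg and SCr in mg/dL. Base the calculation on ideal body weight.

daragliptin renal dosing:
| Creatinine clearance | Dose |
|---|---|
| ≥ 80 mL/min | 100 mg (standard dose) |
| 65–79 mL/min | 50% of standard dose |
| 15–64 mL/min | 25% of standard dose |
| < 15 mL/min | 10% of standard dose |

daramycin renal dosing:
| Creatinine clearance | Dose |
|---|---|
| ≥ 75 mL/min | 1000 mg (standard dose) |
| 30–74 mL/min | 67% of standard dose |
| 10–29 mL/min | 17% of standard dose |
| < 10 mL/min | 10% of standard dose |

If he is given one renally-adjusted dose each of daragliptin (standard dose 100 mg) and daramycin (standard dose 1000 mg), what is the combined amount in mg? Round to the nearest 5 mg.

695 mg

CrCl = (140 − 79) × 88.2 / (72 × 1.63) = 5380.2 / 117.36 ≈ 45.8 mL/min
CrCl ≈ 46 mL/min.
daragliptin: 15–64 mL/min → 25% of 100 mg = 25 mg.
daramycin: 30–74 mL/min → 67% of 1000 mg = 670 mg.
Total = 25 + 670 = 695 mg.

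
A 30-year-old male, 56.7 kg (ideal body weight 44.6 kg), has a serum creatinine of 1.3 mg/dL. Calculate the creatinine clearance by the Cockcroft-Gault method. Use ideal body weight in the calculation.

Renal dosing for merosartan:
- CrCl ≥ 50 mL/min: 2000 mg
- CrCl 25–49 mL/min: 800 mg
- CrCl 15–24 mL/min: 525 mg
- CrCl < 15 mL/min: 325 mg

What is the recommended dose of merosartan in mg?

CrCl = (140 − 30) × 44.6 / (72 × 1.3) = 4906.0 / 93.60 ≈ 52.4 mL/min
CrCl ≈ 52 mL/min → bracket ≥ 50 mL/min.
Dose for this bracket: 2000 mg.

2000 mg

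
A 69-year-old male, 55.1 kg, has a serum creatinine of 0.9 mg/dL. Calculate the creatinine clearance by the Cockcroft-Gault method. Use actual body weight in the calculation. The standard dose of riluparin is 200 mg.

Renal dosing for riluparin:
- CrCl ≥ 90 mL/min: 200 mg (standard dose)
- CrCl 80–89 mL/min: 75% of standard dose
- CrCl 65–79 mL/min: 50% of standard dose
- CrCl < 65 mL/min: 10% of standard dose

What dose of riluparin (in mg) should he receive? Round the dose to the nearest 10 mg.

20 mg

CrCl = (140 − 69) × 55.1 / (72 × 0.9) = 3912.1 / 64.80 ≈ 60.4 mL/min
CrCl ≈ 60 mL/min → bracket < 65 mL/min.
10% of 200 mg = 20 mg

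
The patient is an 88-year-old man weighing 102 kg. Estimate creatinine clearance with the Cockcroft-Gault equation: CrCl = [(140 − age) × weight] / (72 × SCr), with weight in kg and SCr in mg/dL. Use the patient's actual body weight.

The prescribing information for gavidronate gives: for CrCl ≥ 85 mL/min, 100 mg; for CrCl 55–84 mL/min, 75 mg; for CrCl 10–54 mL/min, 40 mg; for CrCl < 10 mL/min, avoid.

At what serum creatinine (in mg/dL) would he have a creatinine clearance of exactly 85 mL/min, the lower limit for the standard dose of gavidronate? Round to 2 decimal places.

0.87 mg/dL

Standard dose requires CrCl ≥ 85 mL/min.
Set (140 − 88) × 102 / (72 × SCr) = 85
SCr = (140 − 88) × 102 / (72 × 85) = 0.867 mg/dL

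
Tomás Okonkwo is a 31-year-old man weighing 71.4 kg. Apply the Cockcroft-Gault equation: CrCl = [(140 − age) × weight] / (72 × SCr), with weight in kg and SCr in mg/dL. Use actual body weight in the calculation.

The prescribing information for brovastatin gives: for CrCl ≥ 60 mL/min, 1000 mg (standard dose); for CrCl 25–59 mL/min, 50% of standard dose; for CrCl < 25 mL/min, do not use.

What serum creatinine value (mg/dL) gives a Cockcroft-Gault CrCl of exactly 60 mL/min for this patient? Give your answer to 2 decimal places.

Standard dose requires CrCl ≥ 60 mL/min.
Set (140 − 31) × 71.4 / (72 × SCr) = 60
SCr = (140 − 31) × 71.4 / (72 × 60) = 1.802 mg/dL

1.80 mg/dL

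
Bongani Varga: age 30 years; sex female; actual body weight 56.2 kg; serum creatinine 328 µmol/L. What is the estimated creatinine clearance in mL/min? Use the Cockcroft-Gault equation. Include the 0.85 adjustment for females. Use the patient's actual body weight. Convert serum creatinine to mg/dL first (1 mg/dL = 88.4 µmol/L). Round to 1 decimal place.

19.7 mL/min

SCr = 328 / 88.4 = 3.71 mg/dL
CrCl = (140 − 30) × 56.2 / (72 × 3.71) × 0.85 = 6182.0 / 267.12 × 0.85 ≈ 19.7 mL/min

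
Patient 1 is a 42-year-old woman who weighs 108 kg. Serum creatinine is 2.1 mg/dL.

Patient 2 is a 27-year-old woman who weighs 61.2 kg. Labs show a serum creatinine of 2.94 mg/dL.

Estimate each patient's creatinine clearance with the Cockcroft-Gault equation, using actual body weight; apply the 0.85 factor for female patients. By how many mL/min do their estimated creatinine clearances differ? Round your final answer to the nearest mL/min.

32 mL/min

Patient 1: CrCl = (140 − 42) × 108 / (72 × 2.1) × 0.85 = 10584.0 / 151.20 × 0.85 ≈ 59.5 mL/min
Patient 2: CrCl = (140 − 27) × 61.2 / (72 × 2.94) × 0.85 = 6915.6 / 211.68 × 0.85 ≈ 27.8 mL/min
|59.5 − 27.8| = 31.7 mL/min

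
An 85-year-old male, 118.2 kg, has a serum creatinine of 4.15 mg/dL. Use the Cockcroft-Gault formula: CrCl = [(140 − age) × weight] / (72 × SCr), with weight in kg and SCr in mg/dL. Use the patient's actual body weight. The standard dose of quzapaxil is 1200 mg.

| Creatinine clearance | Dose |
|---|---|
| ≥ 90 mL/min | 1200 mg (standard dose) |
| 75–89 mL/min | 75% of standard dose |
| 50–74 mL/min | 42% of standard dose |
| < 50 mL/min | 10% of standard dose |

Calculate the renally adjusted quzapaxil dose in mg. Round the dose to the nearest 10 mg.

120 mg

CrCl = (140 − 85) × 118.2 / (72 × 4.15) = 6501.0 / 298.80 ≈ 21.8 mL/min
CrCl ≈ 22 mL/min → bracket < 50 mL/min.
10% of 1200 mg = 120 mg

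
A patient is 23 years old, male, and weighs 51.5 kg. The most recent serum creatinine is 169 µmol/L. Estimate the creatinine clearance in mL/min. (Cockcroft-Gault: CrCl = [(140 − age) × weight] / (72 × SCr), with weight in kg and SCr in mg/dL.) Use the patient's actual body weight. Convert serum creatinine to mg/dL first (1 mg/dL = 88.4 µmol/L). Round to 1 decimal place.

43.8 mL/min

SCr = 169 / 88.4 = 1.912 mg/dL
CrCl = (140 − 23) × 51.5 / (72 × 1.912) = 6025.5 / 137.66 ≈ 43.8 mL/min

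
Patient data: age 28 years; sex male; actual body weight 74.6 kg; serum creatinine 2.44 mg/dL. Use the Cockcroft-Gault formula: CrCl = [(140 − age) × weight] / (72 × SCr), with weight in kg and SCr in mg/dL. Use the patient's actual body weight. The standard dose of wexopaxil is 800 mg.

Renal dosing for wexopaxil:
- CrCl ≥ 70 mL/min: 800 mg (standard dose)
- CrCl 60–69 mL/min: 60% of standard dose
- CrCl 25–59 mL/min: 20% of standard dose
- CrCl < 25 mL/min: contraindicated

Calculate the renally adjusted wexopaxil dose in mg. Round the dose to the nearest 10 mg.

160 mg

CrCl = (140 − 28) × 74.6 / (72 × 2.44) = 8355.2 / 175.68 ≈ 47.6 mL/min
CrCl ≈ 48 mL/min → bracket 25–59 mL/min.
20% of 800 mg = 160 mg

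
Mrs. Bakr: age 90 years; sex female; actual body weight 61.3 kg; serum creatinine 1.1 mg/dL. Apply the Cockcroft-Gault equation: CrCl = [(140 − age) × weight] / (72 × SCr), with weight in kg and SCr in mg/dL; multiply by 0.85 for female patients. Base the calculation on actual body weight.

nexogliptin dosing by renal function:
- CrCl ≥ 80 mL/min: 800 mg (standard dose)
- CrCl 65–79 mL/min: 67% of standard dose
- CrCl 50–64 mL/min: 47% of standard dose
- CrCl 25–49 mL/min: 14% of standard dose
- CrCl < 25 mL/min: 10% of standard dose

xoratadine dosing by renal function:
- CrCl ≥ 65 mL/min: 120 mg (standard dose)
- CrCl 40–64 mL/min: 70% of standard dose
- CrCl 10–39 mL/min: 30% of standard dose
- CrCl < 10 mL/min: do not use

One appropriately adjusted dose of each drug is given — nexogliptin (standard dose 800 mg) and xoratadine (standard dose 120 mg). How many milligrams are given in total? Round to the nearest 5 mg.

CrCl = (140 − 90) × 61.3 / (72 × 1.1) × 0.85 = 3065.0 / 79.20 × 0.85 ≈ 32.9 mL/min
CrCl ≈ 33 mL/min.
nexogliptin: 25–49 mL/min → 14% of 800 mg = 112 mg.
xoratadine: 10–39 mL/min → 30% of 120 mg = 36 mg.
Total = 112 + 36 = 148 mg.

150 mg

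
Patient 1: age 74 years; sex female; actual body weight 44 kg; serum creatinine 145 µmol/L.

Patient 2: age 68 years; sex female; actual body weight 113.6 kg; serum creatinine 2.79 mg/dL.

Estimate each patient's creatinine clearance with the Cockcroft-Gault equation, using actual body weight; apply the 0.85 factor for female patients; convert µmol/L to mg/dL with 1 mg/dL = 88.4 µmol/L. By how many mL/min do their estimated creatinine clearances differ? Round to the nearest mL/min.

Patient 1: SCr = 145 / 88.4 = 1.64 mg/dL
Patient 1: CrCl = (140 − 74) × 44 / (72 × 1.64) × 0.85 = 2904.0 / 118.08 × 0.85 ≈ 20.9 mL/min
Patient 2: CrCl = (140 − 68) × 113.6 / (72 × 2.79) × 0.85 = 8179.2 / 200.88 × 0.85 ≈ 34.6 mL/min
|20.9 − 34.6| = 13.7 mL/min

14 mL/min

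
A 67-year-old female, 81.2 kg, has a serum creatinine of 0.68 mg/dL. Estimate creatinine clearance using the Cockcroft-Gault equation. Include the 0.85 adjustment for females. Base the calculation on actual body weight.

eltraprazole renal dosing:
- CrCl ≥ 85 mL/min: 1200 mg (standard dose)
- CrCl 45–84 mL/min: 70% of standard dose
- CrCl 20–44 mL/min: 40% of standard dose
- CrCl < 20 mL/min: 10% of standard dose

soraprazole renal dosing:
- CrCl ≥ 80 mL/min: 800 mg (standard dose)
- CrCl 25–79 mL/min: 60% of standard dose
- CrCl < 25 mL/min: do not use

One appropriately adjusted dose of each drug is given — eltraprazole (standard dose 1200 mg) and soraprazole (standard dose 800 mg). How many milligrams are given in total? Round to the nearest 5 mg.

CrCl = (140 − 67) × 81.2 / (72 × 0.68) × 0.85 = 5927.6 / 48.96 × 0.85 ≈ 102.9 mL/min
CrCl ≈ 103 mL/min.
eltraprazole: ≥ 85 mL/min → 100% of 1200 mg = 1200 mg.
soraprazole: ≥ 80 mL/min → 100% of 800 mg = 800 mg.
Total = 1200 + 800 = 2000 mg.

2000 mg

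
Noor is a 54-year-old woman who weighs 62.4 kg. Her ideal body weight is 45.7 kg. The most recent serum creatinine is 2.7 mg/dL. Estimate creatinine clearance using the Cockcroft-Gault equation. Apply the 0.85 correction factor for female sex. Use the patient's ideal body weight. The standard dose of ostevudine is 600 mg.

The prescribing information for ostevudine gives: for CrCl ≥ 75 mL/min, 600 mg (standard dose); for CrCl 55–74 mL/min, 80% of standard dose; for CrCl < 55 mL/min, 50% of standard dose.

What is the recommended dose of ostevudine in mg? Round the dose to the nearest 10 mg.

300 mg

CrCl = (140 − 54) × 45.7 / (72 × 2.7) × 0.85 = 3930.2 / 194.40 × 0.85 ≈ 17.2 mL/min
CrCl ≈ 17 mL/min → bracket < 55 mL/min.
50% of 600 mg = 300 mg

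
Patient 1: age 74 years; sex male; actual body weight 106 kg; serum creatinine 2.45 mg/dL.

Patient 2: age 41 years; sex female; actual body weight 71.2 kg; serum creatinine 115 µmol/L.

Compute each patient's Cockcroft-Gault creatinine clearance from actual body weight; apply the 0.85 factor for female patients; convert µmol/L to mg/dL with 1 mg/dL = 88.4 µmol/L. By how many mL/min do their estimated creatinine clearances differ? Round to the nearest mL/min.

24 mL/min

Patient 1: CrCl = (140 − 74) × 106 / (72 × 2.45) = 6996.0 / 176.40 ≈ 39.7 mL/min
Patient 2: SCr = 115 / 88.4 = 1.301 mg/dL
Patient 2: CrCl = (140 − 41) × 71.2 / (72 × 1.301) × 0.85 = 7048.8 / 93.67 × 0.85 ≈ 64.0 mL/min
|39.7 − 64.0| = 24.3 mL/min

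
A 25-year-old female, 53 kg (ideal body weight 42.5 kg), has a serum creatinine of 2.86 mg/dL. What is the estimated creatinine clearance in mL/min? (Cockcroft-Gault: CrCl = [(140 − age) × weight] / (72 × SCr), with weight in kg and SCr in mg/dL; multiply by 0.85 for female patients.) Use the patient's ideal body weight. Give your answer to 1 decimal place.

CrCl = (140 − 25) × 42.5 / (72 × 2.86) × 0.85 = 4887.5 / 205.92 × 0.85 ≈ 20.2 mL/min

20.2 mL/min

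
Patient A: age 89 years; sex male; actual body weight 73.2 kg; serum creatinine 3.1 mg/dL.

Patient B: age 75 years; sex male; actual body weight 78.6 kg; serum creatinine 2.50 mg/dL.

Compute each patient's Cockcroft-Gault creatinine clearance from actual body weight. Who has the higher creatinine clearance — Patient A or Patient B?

Patient B

Patient A: CrCl = (140 − 89) × 73.2 / (72 × 3.1) = 3733.2 / 223.20 ≈ 16.7 mL/min
Patient B: CrCl = (140 − 75) × 78.6 / (72 × 2.5) = 5109.0 / 180.00 ≈ 28.4 mL/min
16.7 vs 28.4 mL/min → Patient B is higher.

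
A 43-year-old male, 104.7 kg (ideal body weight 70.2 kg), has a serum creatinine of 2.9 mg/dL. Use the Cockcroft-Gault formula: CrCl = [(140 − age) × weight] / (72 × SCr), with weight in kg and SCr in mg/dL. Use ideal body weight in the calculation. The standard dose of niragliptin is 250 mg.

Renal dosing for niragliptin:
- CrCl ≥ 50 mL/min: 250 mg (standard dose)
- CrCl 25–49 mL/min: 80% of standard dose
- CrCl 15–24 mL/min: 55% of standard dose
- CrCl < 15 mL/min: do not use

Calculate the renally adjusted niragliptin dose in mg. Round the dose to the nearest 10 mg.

200 mg

CrCl = (140 − 43) × 70.2 / (72 × 2.9) = 6809.4 / 208.80 ≈ 32.6 mL/min
CrCl ≈ 33 mL/min → bracket 25–49 mL/min.
80% of 250 mg = 200 mg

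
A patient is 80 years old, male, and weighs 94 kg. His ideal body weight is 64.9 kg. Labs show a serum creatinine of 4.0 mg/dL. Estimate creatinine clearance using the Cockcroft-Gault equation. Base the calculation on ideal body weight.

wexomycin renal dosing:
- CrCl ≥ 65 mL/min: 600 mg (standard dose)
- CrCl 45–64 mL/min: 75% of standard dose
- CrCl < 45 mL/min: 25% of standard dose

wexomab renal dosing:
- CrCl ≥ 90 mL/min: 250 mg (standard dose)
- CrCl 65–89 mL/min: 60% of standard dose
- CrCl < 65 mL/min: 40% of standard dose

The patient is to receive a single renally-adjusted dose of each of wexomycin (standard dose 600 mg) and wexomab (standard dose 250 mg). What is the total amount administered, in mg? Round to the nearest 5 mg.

CrCl = (140 − 80) × 64.9 / (72 × 4) = 3894.0 / 288.00 ≈ 13.5 mL/min
CrCl ≈ 14 mL/min.
wexomycin: < 45 mL/min → 25% of 600 mg = 150 mg.
wexomab: < 65 mL/min → 40% of 250 mg = 100 mg.
Total = 150 + 100 = 250 mg.

250 mg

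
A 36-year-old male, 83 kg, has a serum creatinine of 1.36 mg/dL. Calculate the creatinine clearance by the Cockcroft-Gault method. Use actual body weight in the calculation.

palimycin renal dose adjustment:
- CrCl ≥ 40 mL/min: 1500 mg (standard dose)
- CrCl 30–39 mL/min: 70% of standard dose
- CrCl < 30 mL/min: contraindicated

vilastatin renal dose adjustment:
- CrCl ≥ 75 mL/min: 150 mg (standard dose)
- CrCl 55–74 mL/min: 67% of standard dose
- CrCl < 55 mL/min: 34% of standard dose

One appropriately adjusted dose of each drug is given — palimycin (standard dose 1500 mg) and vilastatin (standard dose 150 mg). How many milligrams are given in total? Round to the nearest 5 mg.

1650 mg

CrCl = (140 − 36) × 83 / (72 × 1.36) = 8632.0 / 97.92 ≈ 88.2 mL/min
CrCl ≈ 88 mL/min.
palimycin: ≥ 40 mL/min → 100% of 1500 mg = 1500 mg.
vilastatin: ≥ 75 mL/min → 100% of 150 mg = 150 mg.
Total = 1500 + 150 = 1650 mg.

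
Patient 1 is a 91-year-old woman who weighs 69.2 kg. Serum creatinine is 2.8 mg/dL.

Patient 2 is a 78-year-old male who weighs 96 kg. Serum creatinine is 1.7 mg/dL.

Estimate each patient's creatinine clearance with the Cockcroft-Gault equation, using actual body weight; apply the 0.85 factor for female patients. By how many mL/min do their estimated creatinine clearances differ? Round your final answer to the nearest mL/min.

34 mL/min

Patient 1: CrCl = (140 − 91) × 69.2 / (72 × 2.8) × 0.85 = 3390.8 / 201.60 × 0.85 ≈ 14.3 mL/min
Patient 2: CrCl = (140 − 78) × 96 / (72 × 1.7) = 5952.0 / 122.40 ≈ 48.6 mL/min
|14.3 − 48.6| = 34.3 mL/min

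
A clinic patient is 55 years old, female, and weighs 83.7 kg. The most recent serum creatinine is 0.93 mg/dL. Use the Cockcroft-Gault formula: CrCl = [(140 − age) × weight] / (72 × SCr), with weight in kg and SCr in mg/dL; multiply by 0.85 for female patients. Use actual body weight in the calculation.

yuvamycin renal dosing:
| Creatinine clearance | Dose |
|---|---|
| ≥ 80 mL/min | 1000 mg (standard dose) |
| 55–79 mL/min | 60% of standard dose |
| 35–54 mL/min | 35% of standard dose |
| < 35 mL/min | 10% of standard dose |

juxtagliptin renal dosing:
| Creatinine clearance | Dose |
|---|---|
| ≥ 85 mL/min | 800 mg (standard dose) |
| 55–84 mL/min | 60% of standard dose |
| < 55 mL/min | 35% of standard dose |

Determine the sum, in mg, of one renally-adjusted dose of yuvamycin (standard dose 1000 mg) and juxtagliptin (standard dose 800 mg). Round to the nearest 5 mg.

CrCl = (140 − 55) × 83.7 / (72 × 0.93) × 0.85 = 7114.5 / 66.96 × 0.85 ≈ 90.3 mL/min
CrCl ≈ 90 mL/min.
yuvamycin: ≥ 80 mL/min → 100% of 1000 mg = 1000 mg.
juxtagliptin: ≥ 85 mL/min → 100% of 800 mg = 800 mg.
Total = 1000 + 800 = 1800 mg.

1800 mg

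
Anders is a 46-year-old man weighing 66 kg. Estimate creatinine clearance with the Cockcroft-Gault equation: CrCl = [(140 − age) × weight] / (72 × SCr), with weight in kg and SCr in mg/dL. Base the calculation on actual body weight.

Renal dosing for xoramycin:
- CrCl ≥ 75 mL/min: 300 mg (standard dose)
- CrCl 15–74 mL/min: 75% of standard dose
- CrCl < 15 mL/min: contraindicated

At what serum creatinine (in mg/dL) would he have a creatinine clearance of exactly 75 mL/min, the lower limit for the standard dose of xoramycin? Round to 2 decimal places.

Standard dose requires CrCl ≥ 75 mL/min.
Set (140 − 46) × 66 / (72 × SCr) = 75
SCr = (140 − 46) × 66 / (72 × 75) = 1.149 mg/dL

1.15 mg/dL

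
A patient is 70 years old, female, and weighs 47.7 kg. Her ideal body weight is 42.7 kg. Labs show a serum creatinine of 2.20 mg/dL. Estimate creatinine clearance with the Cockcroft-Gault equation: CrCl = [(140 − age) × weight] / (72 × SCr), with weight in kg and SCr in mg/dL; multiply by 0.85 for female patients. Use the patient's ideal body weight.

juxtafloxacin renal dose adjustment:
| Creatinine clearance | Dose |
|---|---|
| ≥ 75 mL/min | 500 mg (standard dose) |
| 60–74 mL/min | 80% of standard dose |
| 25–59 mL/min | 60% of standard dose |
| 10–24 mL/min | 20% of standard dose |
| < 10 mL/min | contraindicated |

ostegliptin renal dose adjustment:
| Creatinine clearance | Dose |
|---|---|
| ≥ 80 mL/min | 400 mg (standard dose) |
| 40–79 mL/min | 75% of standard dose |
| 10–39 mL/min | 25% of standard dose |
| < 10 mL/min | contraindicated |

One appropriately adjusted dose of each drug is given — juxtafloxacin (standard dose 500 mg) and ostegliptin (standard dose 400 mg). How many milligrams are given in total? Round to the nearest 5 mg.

CrCl = (140 − 70) × 42.7 / (72 × 2.2) × 0.85 = 2989.0 / 158.40 × 0.85 ≈ 16.0 mL/min
CrCl ≈ 16 mL/min.
juxtafloxacin: 10–24 mL/min → 20% of 500 mg = 100 mg.
ostegliptin: 10–39 mL/min → 25% of 400 mg = 100 mg.
Total = 100 + 100 = 200 mg.

200 mg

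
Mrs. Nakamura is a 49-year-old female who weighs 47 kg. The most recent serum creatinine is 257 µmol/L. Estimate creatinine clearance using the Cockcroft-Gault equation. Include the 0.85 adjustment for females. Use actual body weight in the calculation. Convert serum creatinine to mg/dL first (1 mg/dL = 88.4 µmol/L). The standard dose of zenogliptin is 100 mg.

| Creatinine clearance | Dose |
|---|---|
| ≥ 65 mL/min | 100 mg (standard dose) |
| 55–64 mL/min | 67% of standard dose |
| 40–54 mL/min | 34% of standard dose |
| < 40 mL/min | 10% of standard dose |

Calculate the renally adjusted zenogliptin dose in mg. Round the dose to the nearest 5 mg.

SCr = 257 / 88.4 = 2.907 mg/dL
CrCl = (140 − 49) × 47 / (72 × 2.907) × 0.85 = 4277.0 / 209.30 × 0.85 ≈ 17.4 mL/min
CrCl ≈ 17 mL/min → bracket < 40 mL/min.
10% of 100 mg = 10 mg

10 mg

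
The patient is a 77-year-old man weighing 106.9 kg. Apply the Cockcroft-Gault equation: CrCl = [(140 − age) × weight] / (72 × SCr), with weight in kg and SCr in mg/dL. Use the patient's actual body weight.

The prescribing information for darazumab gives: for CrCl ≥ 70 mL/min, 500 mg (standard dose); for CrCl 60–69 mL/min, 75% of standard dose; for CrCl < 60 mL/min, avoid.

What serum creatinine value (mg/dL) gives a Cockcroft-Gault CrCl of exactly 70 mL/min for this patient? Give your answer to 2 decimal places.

1.34 mg/dL

Standard dose requires CrCl ≥ 70 mL/min.
Set (140 − 77) × 106.9 / (72 × SCr) = 70
SCr = (140 − 77) × 106.9 / (72 × 70) = 1.336 mg/dL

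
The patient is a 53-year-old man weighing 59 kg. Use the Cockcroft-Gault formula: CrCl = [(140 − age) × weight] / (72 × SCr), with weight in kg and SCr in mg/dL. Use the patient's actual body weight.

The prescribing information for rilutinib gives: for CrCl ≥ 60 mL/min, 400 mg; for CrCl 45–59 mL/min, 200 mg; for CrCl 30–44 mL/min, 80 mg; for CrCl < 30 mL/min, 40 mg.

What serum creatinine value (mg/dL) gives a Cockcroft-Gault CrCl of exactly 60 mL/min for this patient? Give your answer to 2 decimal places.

1.19 mg/dL

Standard dose requires CrCl ≥ 60 mL/min.
Set (140 − 53) × 59 / (72 × SCr) = 60
SCr = (140 − 53) × 59 / (72 × 60) = 1.188 mg/dL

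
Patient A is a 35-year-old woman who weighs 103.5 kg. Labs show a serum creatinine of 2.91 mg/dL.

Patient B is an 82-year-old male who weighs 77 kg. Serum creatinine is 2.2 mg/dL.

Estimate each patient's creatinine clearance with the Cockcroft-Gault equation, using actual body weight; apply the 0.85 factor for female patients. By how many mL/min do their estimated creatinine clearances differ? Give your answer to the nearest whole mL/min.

Patient A: CrCl = (140 − 35) × 103.5 / (72 × 2.91) × 0.85 = 10867.5 / 209.52 × 0.85 ≈ 44.1 mL/min
Patient B: CrCl = (140 − 82) × 77 / (72 × 2.2) = 4466.0 / 158.40 ≈ 28.2 mL/min
|44.1 − 28.2| = 15.9 mL/min

16 mL/min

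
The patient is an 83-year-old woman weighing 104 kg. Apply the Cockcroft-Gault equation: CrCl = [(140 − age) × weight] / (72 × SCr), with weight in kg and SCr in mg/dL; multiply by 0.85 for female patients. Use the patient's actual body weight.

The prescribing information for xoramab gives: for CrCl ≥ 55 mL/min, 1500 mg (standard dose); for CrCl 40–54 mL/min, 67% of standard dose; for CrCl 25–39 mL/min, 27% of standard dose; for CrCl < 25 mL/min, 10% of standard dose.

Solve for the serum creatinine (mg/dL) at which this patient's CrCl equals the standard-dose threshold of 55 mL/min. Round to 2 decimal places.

1.27 mg/dL

Standard dose requires CrCl ≥ 55 mL/min.
Set (140 − 83) × 104 × 0.85 / (72 × SCr) = 55
SCr = (140 − 83) × 104 × 0.85 / (72 × 55) = 1.272 mg/dL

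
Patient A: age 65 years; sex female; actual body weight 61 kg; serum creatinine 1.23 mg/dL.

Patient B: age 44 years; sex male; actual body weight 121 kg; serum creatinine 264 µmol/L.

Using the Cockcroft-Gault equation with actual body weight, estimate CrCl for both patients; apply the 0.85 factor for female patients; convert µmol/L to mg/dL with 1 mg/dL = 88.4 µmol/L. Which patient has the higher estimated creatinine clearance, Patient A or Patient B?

Patient A: CrCl = (140 − 65) × 61 / (72 × 1.23) × 0.85 = 4575.0 / 88.56 × 0.85 ≈ 43.9 mL/min
Patient B: SCr = 264 / 88.4 = 2.986 mg/dL
Patient B: CrCl = (140 − 44) × 121 / (72 × 2.986) = 11616.0 / 214.99 ≈ 54.0 mL/min
43.9 vs 54.0 mL/min → Patient B is higher.

Patient B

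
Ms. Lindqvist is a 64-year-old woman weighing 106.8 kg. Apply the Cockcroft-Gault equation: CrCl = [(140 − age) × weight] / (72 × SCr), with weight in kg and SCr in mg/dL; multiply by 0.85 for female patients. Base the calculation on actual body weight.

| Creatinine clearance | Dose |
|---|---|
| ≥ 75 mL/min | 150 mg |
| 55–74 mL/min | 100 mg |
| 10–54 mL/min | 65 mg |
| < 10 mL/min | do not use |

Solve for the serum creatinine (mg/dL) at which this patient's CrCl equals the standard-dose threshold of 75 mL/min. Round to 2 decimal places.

Standard dose requires CrCl ≥ 75 mL/min.
Set (140 − 64) × 106.8 × 0.85 / (72 × SCr) = 75
SCr = (140 − 64) × 106.8 × 0.85 / (72 × 75) = 1.278 mg/dL

1.28 mg/dL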